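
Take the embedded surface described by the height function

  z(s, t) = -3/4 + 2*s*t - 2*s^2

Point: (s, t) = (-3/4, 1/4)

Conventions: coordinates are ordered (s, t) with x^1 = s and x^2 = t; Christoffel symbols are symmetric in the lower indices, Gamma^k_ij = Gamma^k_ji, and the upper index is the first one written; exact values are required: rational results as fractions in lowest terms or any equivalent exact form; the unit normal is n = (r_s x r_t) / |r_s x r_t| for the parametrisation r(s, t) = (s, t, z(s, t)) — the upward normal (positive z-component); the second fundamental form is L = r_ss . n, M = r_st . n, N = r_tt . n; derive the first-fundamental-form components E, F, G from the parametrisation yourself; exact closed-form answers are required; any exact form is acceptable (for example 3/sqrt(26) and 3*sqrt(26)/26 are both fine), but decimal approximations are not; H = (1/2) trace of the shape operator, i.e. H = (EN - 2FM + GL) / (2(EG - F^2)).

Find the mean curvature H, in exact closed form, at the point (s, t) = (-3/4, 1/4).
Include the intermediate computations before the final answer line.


z_s = 7/2, z_t = -3/2, z_ss = -4, z_st = 2, z_tt = 0
E = 53/4, F = -21/4, G = 13/4; answer radicand W^2 = 31/2
unnormalised second-form numerators: l = -4, m = 2, n = 0; L = l/sqrt(31/2), and similarly M = m/sqrt(W^2), N = n/sqrt(W^2)
H = (E*n - 2*F*m + G*l) / (2*(EG - F^2)*sqrt(W^2)); E*n - 2*F*m + G*l = 8, EG - F^2 = 31/2, so H = (8/31)/sqrt(31/2)

Answer: H = 8*sqrt(62)/961


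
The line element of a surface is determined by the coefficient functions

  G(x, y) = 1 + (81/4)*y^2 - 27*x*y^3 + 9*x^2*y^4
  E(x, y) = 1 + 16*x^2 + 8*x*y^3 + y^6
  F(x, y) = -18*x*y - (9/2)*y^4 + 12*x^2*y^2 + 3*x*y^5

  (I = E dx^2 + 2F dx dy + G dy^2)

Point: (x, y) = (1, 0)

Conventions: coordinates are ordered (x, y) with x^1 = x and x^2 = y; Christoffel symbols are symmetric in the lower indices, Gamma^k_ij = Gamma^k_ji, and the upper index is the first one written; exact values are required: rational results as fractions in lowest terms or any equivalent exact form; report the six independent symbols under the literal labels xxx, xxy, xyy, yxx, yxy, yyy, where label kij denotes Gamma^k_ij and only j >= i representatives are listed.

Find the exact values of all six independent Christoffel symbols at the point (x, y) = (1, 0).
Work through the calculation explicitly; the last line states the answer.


E = 17, F = 0, G = 1 at the point
E_x = 32, E_y = 0, F_x = 0, F_y = -18, G_x = 0, G_y = 0
EG - F^2 = 17;  g^inv = (1/17) * [[1, 0], [0, 17]]
first-kind symbols [ij,l] = (1/2)(d_i g_jl + d_j g_il - d_l g_ij): [xx,x] = E_x/2 = 16, [xx,y] = F_x - E_y/2 = 0, [xy,x] = E_y/2 = 0, [xy,y] = G_x/2 = 0, [yy,x] = F_y - G_x/2 = -18, [yy,y] = G_y/2 = 0
Gamma^x_ij = (G*[ij,x] - F*[ij,y])/(EG - F^2), Gamma^y_ij = (E*[ij,y] - F*[ij,x])/(EG - F^2)

Answer: Gamma_xxx = 16/17, Gamma_xxy = 0, Gamma_xyy = -18/17, Gamma_yxx = 0, Gamma_yxy = 0, Gamma_yyy = 0


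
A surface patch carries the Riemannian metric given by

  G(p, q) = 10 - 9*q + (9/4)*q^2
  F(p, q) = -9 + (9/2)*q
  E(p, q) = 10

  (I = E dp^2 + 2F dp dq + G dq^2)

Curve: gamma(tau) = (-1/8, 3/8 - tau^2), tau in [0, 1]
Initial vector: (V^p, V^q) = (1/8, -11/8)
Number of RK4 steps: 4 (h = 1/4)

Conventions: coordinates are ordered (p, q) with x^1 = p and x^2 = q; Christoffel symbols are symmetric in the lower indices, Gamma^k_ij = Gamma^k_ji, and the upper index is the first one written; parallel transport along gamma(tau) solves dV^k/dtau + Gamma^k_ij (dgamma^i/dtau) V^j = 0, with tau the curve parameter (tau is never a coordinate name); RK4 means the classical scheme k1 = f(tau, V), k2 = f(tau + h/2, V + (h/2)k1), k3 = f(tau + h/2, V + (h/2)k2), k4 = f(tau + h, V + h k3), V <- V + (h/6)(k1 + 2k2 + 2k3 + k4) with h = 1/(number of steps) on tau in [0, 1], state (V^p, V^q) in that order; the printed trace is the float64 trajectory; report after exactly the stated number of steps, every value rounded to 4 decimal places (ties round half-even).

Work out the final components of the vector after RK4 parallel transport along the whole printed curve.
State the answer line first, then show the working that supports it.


Answer: V^p = -0.1537, V^q = -1.0871

gamma'(tau) = (0, -2*tau); f(tau, V)^k = -Gamma^k_ij(gamma(tau)) gamma'^i(tau) V^j; h = 1/4; intermediate values shown to 6 dp
curve data and Christoffel symbols at the stage parameters:
  tau = 0.000000: gamma = (-0.125000, 0.375000), gamma' = (0.000000, 0.000000); Gamma_ppp = 0.000000, Gamma_ppq = 0.000000, Gamma_pqq = 0.282284, Gamma_qpp = 0.000000, Gamma_qpq = 0.000000, Gamma_qqq = -0.229356
  tau = 0.125000: gamma = (-0.125000, 0.359375), gamma' = (0.000000, -0.250000); Gamma_ppp = 0.000000, Gamma_ppq = 0.000000, Gamma_pqq = 0.280265, Gamma_qpp = 0.000000, Gamma_qpq = 0.000000, Gamma_qqq = -0.229905
  tau = 0.250000: gamma = (-0.125000, 0.312500), gamma' = (0.000000, -0.500000); Gamma_ppp = 0.000000, Gamma_ppq = 0.000000, Gamma_pqq = 0.274269, Gamma_qpp = 0.000000, Gamma_qpq = 0.000000, Gamma_qqq = -0.231415
  tau = 0.375000: gamma = (-0.125000, 0.234375), gamma' = (0.000000, -0.750000); Gamma_ppp = 0.000000, Gamma_ppq = 0.000000, Gamma_pqq = 0.264485, Gamma_qpp = 0.000000, Gamma_qpq = 0.000000, Gamma_qqq = -0.233490
  tau = 0.500000: gamma = (-0.125000, 0.125000), gamma' = (0.000000, -1.000000); Gamma_ppp = 0.000000, Gamma_ppq = 0.000000, Gamma_pqq = 0.251254, Gamma_qpp = 0.000000, Gamma_qpq = 0.000000, Gamma_qqq = -0.235551
  tau = 0.625000: gamma = (-0.125000, -0.015625), gamma' = (0.000000, -1.250000); Gamma_ppp = 0.000000, Gamma_ppq = 0.000000, Gamma_pqq = 0.235095, Gamma_qpp = 0.000000, Gamma_qpq = 0.000000, Gamma_qqq = -0.236932
  tau = 0.750000: gamma = (-0.125000, -0.187500), gamma' = (0.000000, -1.500000); Gamma_ppp = 0.000000, Gamma_ppq = 0.000000, Gamma_pqq = 0.216694, Gamma_qpp = 0.000000, Gamma_qpq = 0.000000, Gamma_qqq = -0.237009
  tau = 0.875000: gamma = (-0.125000, -0.390625), gamma' = (0.000000, -1.750000); Gamma_ppp = 0.000000, Gamma_ppq = 0.000000, Gamma_pqq = 0.196859, Gamma_qpp = 0.000000, Gamma_qpq = 0.000000, Gamma_qqq = -0.235309
  tau = 1.000000: gamma = (-0.125000, -0.625000), gamma' = (0.000000, -2.000000); Gamma_ppp = 0.000000, Gamma_ppq = 0.000000, Gamma_pqq = 0.176444, Gamma_qpp = 0.000000, Gamma_qpq = 0.000000, Gamma_qqq = -0.231582
step 0: V^p = 0.1250, V^q = -1.3750
step 1: k1 = (0.000000, 0.000000), k2 = (-0.096341, 0.079030), k3 = (-0.095649, 0.078462), k4 = (-0.185870, 0.156828); V <- V + (h/6)(k1 + 2k2 + 2k3 + k4): V^p = 0.1013, V^q = -1.3553
step 2: k1 = (-0.185864, 0.156823), k2 = (-0.264962, 0.233911), k3 = (-0.263050, 0.232224), k4 = (-0.325948, 0.305576); V <- V + (h/6)(k1 + 2k2 + 2k3 + k4): V^p = 0.0359, V^q = -1.2972
step 3: k1 = (-0.325934, 0.305563), k2 = (-0.369991, 0.372882), k3 = (-0.367518, 0.370390), k4 = (-0.391555, 0.428263); V <- V + (h/6)(k1 + 2k2 + 2k3 + k4): V^p = -0.0554, V^q = -1.2047
step 4: k1 = (-0.391582, 0.428293), k2 = (-0.396585, 0.474044), k3 = (-0.394615, 0.471689), k4 = (-0.383515, 0.503363); V <- V + (h/6)(k1 + 2k2 + 2k3 + k4): V^p = -0.1537, V^q = -1.0871


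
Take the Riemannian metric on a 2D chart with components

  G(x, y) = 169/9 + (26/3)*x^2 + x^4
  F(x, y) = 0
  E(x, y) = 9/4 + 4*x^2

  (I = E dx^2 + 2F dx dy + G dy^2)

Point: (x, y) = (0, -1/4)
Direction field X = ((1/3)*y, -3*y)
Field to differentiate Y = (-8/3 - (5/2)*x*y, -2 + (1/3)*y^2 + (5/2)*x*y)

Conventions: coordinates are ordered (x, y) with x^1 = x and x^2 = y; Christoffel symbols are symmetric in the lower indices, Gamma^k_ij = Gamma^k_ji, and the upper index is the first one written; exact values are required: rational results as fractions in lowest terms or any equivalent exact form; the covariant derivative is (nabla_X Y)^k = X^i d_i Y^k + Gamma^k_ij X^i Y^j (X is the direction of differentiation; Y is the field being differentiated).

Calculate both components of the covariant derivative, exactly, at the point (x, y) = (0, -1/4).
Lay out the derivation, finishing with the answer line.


E = 9/4, F = 0, G = 169/9 at the point
E_x = 0, E_y = 0, F_x = 0, F_y = 0, G_x = 0, G_y = 0
EG - F^2 = 169/4;  g^inv = (4/169) * [[169/9, 0], [0, 9/4]]
first-kind symbols [ij,l] = (1/2)(d_i g_jl + d_j g_il - d_l g_ij): [xx,x] = E_x/2 = 0, [xx,y] = F_x - E_y/2 = 0, [xy,x] = E_y/2 = 0, [xy,y] = G_x/2 = 0, [yy,x] = F_y - G_x/2 = 0, [yy,y] = G_y/2 = 0
Gamma^x_ij = (G*[ij,x] - F*[ij,y])/(EG - F^2), Gamma^y_ij = (E*[ij,y] - F*[ij,x])/(EG - F^2)
Gamma_xxx = 0, Gamma_xxy = 0, Gamma_xyy = 0, Gamma_yxx = 0, Gamma_yxy = 0, Gamma_yyy = 0
X = (-1/12, 3/4), Y = (-8/3, -95/48) at the point

Answer: (nabla_X Y)^x = -5/96, (nabla_X Y)^y = -7/96


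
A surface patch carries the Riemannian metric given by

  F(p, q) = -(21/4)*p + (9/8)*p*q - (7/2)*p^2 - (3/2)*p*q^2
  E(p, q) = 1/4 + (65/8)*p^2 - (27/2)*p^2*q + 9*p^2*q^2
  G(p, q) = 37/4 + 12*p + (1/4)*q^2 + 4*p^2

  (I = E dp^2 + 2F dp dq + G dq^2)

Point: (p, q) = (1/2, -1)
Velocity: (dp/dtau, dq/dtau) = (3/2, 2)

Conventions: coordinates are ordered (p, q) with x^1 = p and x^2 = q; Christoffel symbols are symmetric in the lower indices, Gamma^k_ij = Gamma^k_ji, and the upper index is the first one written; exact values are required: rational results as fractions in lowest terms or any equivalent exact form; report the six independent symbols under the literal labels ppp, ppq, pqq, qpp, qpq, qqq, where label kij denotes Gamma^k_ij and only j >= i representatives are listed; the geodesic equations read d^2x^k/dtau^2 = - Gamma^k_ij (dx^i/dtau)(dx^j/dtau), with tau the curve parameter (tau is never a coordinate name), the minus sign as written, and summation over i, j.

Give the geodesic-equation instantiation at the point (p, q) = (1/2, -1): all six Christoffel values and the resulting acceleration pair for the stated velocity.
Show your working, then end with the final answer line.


E = 253/32, F = -77/16, G = 33/2 at the point
E_p = 245/8, E_q = -63/8, F_p = -91/8, F_q = 33/16, G_p = 16, G_q = -1/2
EG - F^2 = 27467/256;  g^inv = (256/27467) * [[33/2, 77/16], [77/16, 253/32]]
first-kind symbols [ij,l] = (1/2)(d_i g_jl + d_j g_il - d_l g_ij): [pp,p] = E_p/2 = 245/16, [pp,q] = F_p - E_q/2 = -119/16, [pq,p] = E_q/2 = -63/16, [pq,q] = G_p/2 = 8, [qq,p] = F_q - G_p/2 = -95/16, [qq,q] = G_q/2 = -1/4
Gamma^p_ij = (G*[ij,p] - F*[ij,q])/(EG - F^2), Gamma^q_ij = (E*[ij,q] - F*[ij,p])/(EG - F^2)
Gamma_ppp = 5047/2497, Gamma_ppq = -56/227, Gamma_pqq = -2308/2497, Gamma_qpp = 63/454, Gamma_qpq = 1031/2497, Gamma_qqq = -711/2497
d^2p/dtau^2 = -(Gamma_ppp*(3/2)^2 + 2*Gamma_ppq*(3/2)*(2) + Gamma_pqq*(2)^2) = 6289/9988
d^2q/dtau^2 = -(Gamma_qpp*(3/2)^2 + 2*Gamma_qpq*(3/2)*(2) + Gamma_qqq*(2)^2) = -32973/19976

Answer: Gamma_ppp = 5047/2497, Gamma_ppq = -56/227, Gamma_pqq = -2308/2497, Gamma_qpp = 63/454, Gamma_qpq = 1031/2497, Gamma_qqq = -711/2497; accelerations (d^2p/dtau^2, d^2q/dtau^2) = (6289/9988, -32973/19976)


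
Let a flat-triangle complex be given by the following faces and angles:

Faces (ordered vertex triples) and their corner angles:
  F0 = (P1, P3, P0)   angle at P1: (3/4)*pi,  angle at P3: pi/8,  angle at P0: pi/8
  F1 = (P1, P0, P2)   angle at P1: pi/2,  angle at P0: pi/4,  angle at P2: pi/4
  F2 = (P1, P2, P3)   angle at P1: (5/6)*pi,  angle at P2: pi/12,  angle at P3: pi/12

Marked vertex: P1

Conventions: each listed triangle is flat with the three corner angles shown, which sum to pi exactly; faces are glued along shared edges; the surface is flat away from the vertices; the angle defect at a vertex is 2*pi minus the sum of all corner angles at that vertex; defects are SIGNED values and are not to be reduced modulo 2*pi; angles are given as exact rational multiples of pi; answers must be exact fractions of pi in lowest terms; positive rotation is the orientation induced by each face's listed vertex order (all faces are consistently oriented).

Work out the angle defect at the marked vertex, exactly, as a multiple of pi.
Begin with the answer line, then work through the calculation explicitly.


Answer: defect(P1) = -pi/12

Sum of corner angles at P1: (25/12)*pi
defect = 2*pi - (25/12)*pi


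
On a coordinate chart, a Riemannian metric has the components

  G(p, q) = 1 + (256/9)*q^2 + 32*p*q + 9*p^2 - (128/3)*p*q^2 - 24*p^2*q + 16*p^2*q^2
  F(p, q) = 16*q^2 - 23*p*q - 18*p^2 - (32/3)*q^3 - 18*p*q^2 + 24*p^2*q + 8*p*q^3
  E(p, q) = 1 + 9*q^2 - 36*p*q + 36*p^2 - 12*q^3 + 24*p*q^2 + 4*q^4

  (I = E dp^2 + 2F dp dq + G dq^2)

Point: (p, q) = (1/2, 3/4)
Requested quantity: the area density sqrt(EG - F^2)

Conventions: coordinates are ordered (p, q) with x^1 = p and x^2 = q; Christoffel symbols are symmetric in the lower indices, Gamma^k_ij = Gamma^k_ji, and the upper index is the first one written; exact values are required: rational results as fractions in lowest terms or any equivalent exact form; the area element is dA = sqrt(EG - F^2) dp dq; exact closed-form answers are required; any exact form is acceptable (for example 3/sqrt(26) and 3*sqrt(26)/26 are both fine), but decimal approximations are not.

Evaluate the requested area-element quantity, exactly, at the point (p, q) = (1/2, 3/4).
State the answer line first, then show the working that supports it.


Answer: sqrt(EG - F^2) = sqrt(1313)/8

E = 289/64, F = -15/2, G = 17; EG - F^2 = 1313/64


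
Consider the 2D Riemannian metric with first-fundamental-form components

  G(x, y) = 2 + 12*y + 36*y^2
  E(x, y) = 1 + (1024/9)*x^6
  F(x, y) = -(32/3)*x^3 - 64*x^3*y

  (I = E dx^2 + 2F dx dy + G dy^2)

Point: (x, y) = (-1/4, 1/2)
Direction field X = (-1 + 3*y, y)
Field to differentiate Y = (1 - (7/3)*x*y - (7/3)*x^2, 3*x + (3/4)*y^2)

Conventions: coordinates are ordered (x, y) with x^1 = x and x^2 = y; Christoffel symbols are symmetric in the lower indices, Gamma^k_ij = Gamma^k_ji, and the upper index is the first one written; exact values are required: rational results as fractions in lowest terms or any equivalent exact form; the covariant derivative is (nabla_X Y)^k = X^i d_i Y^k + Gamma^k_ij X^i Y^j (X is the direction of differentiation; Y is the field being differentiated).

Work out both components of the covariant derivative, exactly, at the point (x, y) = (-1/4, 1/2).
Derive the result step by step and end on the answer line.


E = 37/36, F = 2/3, G = 17 at the point
E_x = -2/3, E_y = 0, F_x = -8, F_y = 1, G_x = 0, G_y = 48
EG - F^2 = 613/36;  g^inv = (36/613) * [[17, -2/3], [-2/3, 37/36]]
first-kind symbols [ij,l] = (1/2)(d_i g_jl + d_j g_il - d_l g_ij): [xx,x] = E_x/2 = -1/3, [xx,y] = F_x - E_y/2 = -8, [xy,x] = E_y/2 = 0, [xy,y] = G_x/2 = 0, [yy,x] = F_y - G_x/2 = 1, [yy,y] = G_y/2 = 24
Gamma^x_ij = (G*[ij,x] - F*[ij,y])/(EG - F^2), Gamma^y_ij = (E*[ij,y] - F*[ij,x])/(EG - F^2)
Gamma_xxx = -12/613, Gamma_xxy = 0, Gamma_xyy = 36/613, Gamma_yxx = -288/613, Gamma_yxy = 0, Gamma_yyy = 864/613
X = (1/2, 1/2), Y = (55/48, -9/16) at the point

Answer: (nabla_X Y)^x = 3883/14712, (nabla_X Y)^y = 5931/4904


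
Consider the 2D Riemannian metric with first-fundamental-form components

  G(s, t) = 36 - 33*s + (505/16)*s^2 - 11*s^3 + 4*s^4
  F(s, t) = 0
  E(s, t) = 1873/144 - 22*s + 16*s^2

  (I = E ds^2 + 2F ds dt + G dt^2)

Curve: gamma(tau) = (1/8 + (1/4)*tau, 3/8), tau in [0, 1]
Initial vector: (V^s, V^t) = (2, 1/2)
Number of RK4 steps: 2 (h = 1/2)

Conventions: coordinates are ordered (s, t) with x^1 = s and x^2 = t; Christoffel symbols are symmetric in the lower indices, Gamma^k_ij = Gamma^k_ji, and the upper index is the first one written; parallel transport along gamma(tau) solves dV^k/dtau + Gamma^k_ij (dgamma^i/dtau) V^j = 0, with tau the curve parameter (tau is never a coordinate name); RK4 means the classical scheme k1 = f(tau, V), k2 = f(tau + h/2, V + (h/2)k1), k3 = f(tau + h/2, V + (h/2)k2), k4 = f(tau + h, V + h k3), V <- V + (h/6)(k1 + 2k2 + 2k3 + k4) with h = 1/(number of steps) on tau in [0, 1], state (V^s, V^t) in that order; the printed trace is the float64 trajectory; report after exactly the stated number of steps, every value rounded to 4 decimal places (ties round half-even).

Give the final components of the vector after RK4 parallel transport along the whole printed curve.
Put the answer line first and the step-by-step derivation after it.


Answer: V^s = 2.4491, V^t = 0.5417

gamma'(tau) = (1/4, 0); f(tau, V)^k = -Gamma^k_ij(gamma(tau)) gamma'^i(tau) V^j; h = 1/2; intermediate values shown to 6 dp
curve data and Christoffel symbols at the stage parameters:
  tau = 0.000000: gamma = (0.125000, 0.375000), gamma' = (0.250000, 0.000000); Gamma_sss = -0.856576, Gamma_sst = 0.000000, Gamma_stt = 1.217944, Gamma_tss = 0.000000, Gamma_tst = -0.395604, Gamma_ttt = 0.000000
  tau = 0.250000: gamma = (0.187500, 0.375000), gamma' = (0.250000, 0.000000); Gamma_sss = -0.847059, Gamma_sst = 0.000000, Gamma_stt = 1.176287, Gamma_tss = 0.000000, Gamma_tst = -0.360056, Gamma_ttt = 0.000000
  tau = 0.500000: gamma = (0.250000, 0.375000), gamma' = (0.250000, 0.000000); Gamma_sss = -0.822857, Gamma_sst = 0.000000, Gamma_stt = 1.118571, Gamma_tss = 0.000000, Gamma_tst = -0.321839, Gamma_ttt = 0.000000
  tau = 0.750000: gamma = (0.312500, 0.375000), gamma' = (0.250000, 0.000000); Gamma_sss = -0.779783, Gamma_sst = 0.000000, Gamma_stt = 1.040219, Gamma_tss = 0.000000, Gamma_tst = -0.281113, Gamma_ttt = 0.000000
  tau = 1.000000: gamma = (0.375000, 0.375000), gamma' = (0.250000, 0.000000); Gamma_sss = -0.713578, Gamma_sst = 0.000000, Gamma_stt = 0.936571, Gamma_tss = 0.000000, Gamma_tst = -0.238095, Gamma_ttt = 0.000000
step 0: V^s = 2.0000, V^t = 0.5000
step 1: k1 = (0.428288, 0.049451), k2 = (0.446203, 0.046120), k3 = (0.447152, 0.046045), k4 = (0.457421, 0.042082); V <- V + (h/6)(k1 + 2k2 + 2k3 + k4): V^s = 2.2227, V^t = 0.5230
step 2: k1 = (0.457241, 0.042080), k2 = (0.455591, 0.037494), k3 = (0.455510, 0.037413), k4 = (0.437148, 0.032244); V <- V + (h/6)(k1 + 2k2 + 2k3 + k4): V^s = 2.4491, V^t = 0.5417


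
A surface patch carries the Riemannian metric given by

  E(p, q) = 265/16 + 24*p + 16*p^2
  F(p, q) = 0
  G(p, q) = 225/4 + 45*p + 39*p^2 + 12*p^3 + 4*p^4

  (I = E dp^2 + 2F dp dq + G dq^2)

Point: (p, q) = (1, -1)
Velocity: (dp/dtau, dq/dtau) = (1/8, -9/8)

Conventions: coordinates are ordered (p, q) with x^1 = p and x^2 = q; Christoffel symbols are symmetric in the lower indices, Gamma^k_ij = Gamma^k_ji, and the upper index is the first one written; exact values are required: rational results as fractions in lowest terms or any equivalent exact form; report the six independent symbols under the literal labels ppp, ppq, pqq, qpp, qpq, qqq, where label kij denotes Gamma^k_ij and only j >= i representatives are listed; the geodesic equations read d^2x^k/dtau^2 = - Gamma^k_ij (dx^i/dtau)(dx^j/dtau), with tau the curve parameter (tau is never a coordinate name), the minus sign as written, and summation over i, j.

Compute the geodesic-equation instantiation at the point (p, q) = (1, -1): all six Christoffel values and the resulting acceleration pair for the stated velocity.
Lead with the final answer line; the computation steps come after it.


Answer: Gamma_ppp = 448/905, Gamma_ppq = 0, Gamma_pqq = -280/181, Gamma_qpp = 0, Gamma_qpq = 14/25, Gamma_qqq = 0; accelerations (d^2p/dtau^2, d^2q/dtau^2) = (14119/7240, 63/400)

E = 905/16, F = 0, G = 625/4 at the point
E_p = 56, E_q = 0, F_p = 0, F_q = 0, G_p = 175, G_q = 0
EG - F^2 = 565625/64;  g^inv = (64/565625) * [[625/4, 0], [0, 905/16]]
first-kind symbols [ij,l] = (1/2)(d_i g_jl + d_j g_il - d_l g_ij): [pp,p] = E_p/2 = 28, [pp,q] = F_p - E_q/2 = 0, [pq,p] = E_q/2 = 0, [pq,q] = G_p/2 = 175/2, [qq,p] = F_q - G_p/2 = -175/2, [qq,q] = G_q/2 = 0
Gamma^p_ij = (G*[ij,p] - F*[ij,q])/(EG - F^2), Gamma^q_ij = (E*[ij,q] - F*[ij,p])/(EG - F^2)
Gamma_ppp = 448/905, Gamma_ppq = 0, Gamma_pqq = -280/181, Gamma_qpp = 0, Gamma_qpq = 14/25, Gamma_qqq = 0
d^2p/dtau^2 = -(Gamma_ppp*(1/8)^2 + 2*Gamma_ppq*(1/8)*(-9/8) + Gamma_pqq*(-9/8)^2) = 14119/7240
d^2q/dtau^2 = -(Gamma_qpp*(1/8)^2 + 2*Gamma_qpq*(1/8)*(-9/8) + Gamma_qqq*(-9/8)^2) = 63/400


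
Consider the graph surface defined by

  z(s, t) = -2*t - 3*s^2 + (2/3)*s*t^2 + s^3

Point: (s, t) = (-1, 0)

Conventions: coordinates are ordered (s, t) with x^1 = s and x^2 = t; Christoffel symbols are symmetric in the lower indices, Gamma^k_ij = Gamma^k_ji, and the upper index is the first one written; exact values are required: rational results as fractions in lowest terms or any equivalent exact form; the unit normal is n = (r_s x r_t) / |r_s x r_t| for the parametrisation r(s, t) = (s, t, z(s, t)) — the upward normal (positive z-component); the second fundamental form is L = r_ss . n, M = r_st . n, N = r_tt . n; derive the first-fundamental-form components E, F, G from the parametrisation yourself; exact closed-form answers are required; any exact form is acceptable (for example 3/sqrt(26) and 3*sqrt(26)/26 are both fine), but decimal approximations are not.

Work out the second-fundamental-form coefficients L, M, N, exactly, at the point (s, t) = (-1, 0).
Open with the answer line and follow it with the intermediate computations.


Answer: L = -6*sqrt(86)/43, M = 0, N = -2*sqrt(86)/129

z_s = 9, z_t = -2, z_ss = -12, z_st = 0, z_tt = -4/3
E = 82, F = -18, G = 5; answer radicand W^2 = 86
unnormalised second-form numerators: l = -12, m = 0, n = -4/3; L = l/sqrt(86), and similarly M = m/sqrt(W^2), N = n/sqrt(W^2)


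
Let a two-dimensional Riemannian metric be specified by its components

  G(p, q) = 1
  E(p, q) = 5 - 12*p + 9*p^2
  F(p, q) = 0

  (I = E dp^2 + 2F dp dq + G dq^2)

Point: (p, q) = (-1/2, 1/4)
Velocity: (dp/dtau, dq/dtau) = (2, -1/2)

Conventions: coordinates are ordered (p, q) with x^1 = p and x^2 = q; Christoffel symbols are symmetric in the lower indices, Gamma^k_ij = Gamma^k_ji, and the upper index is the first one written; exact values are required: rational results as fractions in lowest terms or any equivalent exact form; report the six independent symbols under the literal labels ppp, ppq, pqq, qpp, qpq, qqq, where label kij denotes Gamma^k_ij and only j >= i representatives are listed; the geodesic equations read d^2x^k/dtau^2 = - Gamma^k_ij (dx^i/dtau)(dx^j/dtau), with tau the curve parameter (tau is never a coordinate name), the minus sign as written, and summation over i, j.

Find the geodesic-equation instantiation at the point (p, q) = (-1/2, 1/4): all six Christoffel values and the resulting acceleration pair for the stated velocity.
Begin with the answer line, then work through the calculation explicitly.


Answer: Gamma_ppp = -42/53, Gamma_ppq = 0, Gamma_pqq = 0, Gamma_qpp = 0, Gamma_qpq = 0, Gamma_qqq = 0; accelerations (d^2p/dtau^2, d^2q/dtau^2) = (168/53, 0)

E = 53/4, F = 0, G = 1 at the point
E_p = -21, E_q = 0, F_p = 0, F_q = 0, G_p = 0, G_q = 0
EG - F^2 = 53/4;  g^inv = (4/53) * [[1, 0], [0, 53/4]]
first-kind symbols [ij,l] = (1/2)(d_i g_jl + d_j g_il - d_l g_ij): [pp,p] = E_p/2 = -21/2, [pp,q] = F_p - E_q/2 = 0, [pq,p] = E_q/2 = 0, [pq,q] = G_p/2 = 0, [qq,p] = F_q - G_p/2 = 0, [qq,q] = G_q/2 = 0
Gamma^p_ij = (G*[ij,p] - F*[ij,q])/(EG - F^2), Gamma^q_ij = (E*[ij,q] - F*[ij,p])/(EG - F^2)
Gamma_ppp = -42/53, Gamma_ppq = 0, Gamma_pqq = 0, Gamma_qpp = 0, Gamma_qpq = 0, Gamma_qqq = 0
d^2p/dtau^2 = -(Gamma_ppp*(2)^2 + 2*Gamma_ppq*(2)*(-1/2) + Gamma_pqq*(-1/2)^2) = 168/53
d^2q/dtau^2 = -(Gamma_qpp*(2)^2 + 2*Gamma_qpq*(2)*(-1/2) + Gamma_qqq*(-1/2)^2) = 0


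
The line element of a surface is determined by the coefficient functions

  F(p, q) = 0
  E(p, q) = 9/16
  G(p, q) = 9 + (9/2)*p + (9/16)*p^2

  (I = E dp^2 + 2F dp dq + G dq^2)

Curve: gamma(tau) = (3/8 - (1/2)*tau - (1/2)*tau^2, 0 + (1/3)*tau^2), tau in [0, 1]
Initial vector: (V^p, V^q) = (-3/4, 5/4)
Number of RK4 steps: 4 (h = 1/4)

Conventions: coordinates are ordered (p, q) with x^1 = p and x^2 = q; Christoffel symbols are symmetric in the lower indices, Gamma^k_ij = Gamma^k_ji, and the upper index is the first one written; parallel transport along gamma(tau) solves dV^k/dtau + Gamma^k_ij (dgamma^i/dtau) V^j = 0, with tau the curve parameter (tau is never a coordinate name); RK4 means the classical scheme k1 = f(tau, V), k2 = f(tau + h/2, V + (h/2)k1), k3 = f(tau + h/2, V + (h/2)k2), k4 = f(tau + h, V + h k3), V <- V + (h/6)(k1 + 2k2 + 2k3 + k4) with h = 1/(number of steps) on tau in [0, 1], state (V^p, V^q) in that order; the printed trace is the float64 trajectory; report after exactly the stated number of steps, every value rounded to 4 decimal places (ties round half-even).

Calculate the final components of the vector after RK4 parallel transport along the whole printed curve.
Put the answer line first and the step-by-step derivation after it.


Answer: V^p = 1.0806, V^q = 1.6039

gamma'(tau) = (-1/2 - tau, (2/3)*tau); f(tau, V)^k = -Gamma^k_ij(gamma(tau)) gamma'^i(tau) V^j; h = 1/4; intermediate values shown to 6 dp
curve data and Christoffel symbols at the stage parameters:
  tau = 0.000000: gamma = (0.375000, 0.000000), gamma' = (-0.500000, 0.000000); Gamma_ppp = 0.000000, Gamma_ppq = 0.000000, Gamma_pqq = -4.375000, Gamma_qpp = 0.000000, Gamma_qpq = 0.228571, Gamma_qqq = 0.000000
  tau = 0.125000: gamma = (0.304688, 0.005208), gamma' = (-0.625000, 0.083333); Gamma_ppp = 0.000000, Gamma_ppq = 0.000000, Gamma_pqq = -4.304688, Gamma_qpp = 0.000000, Gamma_qpq = 0.232305, Gamma_qqq = 0.000000
  tau = 0.250000: gamma = (0.218750, 0.020833), gamma' = (-0.750000, 0.166667); Gamma_ppp = 0.000000, Gamma_ppq = 0.000000, Gamma_pqq = -4.218750, Gamma_qpp = 0.000000, Gamma_qpq = 0.237037, Gamma_qqq = 0.000000
  tau = 0.375000: gamma = (0.117188, 0.046875), gamma' = (-0.875000, 0.250000); Gamma_ppp = 0.000000, Gamma_ppq = 0.000000, Gamma_pqq = -4.117188, Gamma_qpp = 0.000000, Gamma_qpq = 0.242884, Gamma_qqq = 0.000000
  tau = 0.500000: gamma = (0.000000, 0.083333), gamma' = (-1.000000, 0.333333); Gamma_ppp = 0.000000, Gamma_ppq = 0.000000, Gamma_pqq = -4.000000, Gamma_qpp = 0.000000, Gamma_qpq = 0.250000, Gamma_qqq = 0.000000
  tau = 0.625000: gamma = (-0.132812, 0.130208), gamma' = (-1.125000, 0.416667); Gamma_ppp = 0.000000, Gamma_ppq = 0.000000, Gamma_pqq = -3.867188, Gamma_qpp = 0.000000, Gamma_qpq = 0.258586, Gamma_qqq = 0.000000
  tau = 0.750000: gamma = (-0.281250, 0.187500), gamma' = (-1.250000, 0.500000); Gamma_ppp = 0.000000, Gamma_ppq = 0.000000, Gamma_pqq = -3.718750, Gamma_qpp = 0.000000, Gamma_qpq = 0.268908, Gamma_qqq = 0.000000
  tau = 0.875000: gamma = (-0.445312, 0.255208), gamma' = (-1.375000, 0.583333); Gamma_ppp = 0.000000, Gamma_ppq = 0.000000, Gamma_pqq = -3.554688, Gamma_qpp = 0.000000, Gamma_qpq = 0.281319, Gamma_qqq = 0.000000
  tau = 1.000000: gamma = (-0.625000, 0.333333), gamma' = (-1.500000, 0.666667); Gamma_ppp = 0.000000, Gamma_ppq = 0.000000, Gamma_pqq = -3.375000, Gamma_qpp = 0.000000, Gamma_qpq = 0.296296, Gamma_qqq = 0.000000
step 0: V^p = -0.7500, V^q = 1.2500
step 1: k1 = (0.000000, 0.142857), k2 = (0.454811, 0.198600), k3 = (0.457310, 0.198511), k4 = (0.913801, 0.256158); V <- V + (h/6)(k1 + 2k2 + 2k3 + k4): V^p = -0.6359, V^q = 1.2997
step 2: k1 = (0.913864, 0.256184), k2 = (1.370757, 0.314704), k3 = (1.378286, 0.312790), k4 = (1.837221, 0.368758); V <- V + (h/6)(k1 + 2k2 + 2k3 + k4): V^p = -0.2922, V^q = 1.3780
step 3: k1 = (1.837398, 0.368862), k2 = (2.294783, 0.421037), k3 = (2.305292, 0.416774), k4 = (2.756044, 0.460031); V <- V + (h/6)(k1 + 2k2 + 2k3 + k4): V^p = 0.2825, V^q = 1.4824
step 4: k1 = (2.756344, 0.460299), k2 = (3.193171, 0.492765), k3 = (3.201586, 0.485374), k4 = (3.608430, 0.498864); V <- V + (h/6)(k1 + 2k2 + 2k3 + k4): V^p = 1.0806, V^q = 1.6039


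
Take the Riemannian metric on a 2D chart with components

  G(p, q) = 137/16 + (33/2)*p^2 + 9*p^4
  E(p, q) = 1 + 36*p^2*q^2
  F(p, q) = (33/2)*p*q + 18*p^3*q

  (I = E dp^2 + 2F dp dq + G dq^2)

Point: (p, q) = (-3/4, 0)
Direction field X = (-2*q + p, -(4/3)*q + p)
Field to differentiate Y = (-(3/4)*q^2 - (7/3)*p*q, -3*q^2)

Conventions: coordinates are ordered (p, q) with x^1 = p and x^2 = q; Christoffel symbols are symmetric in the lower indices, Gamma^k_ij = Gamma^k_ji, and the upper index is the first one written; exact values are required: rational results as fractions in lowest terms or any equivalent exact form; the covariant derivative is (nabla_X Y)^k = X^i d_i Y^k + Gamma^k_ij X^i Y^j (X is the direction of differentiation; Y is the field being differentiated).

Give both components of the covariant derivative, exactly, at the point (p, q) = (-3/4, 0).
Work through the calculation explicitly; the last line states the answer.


E = 1, F = 0, G = 5297/256 at the point
E_p = 0, E_q = 0, F_p = 0, F_q = -639/32, G_p = -639/16, G_q = 0
EG - F^2 = 5297/256;  g^inv = (256/5297) * [[5297/256, 0], [0, 1]]
first-kind symbols [ij,l] = (1/2)(d_i g_jl + d_j g_il - d_l g_ij): [pp,p] = E_p/2 = 0, [pp,q] = F_p - E_q/2 = 0, [pq,p] = E_q/2 = 0, [pq,q] = G_p/2 = -639/32, [qq,p] = F_q - G_p/2 = 0, [qq,q] = G_q/2 = 0
Gamma^p_ij = (G*[ij,p] - F*[ij,q])/(EG - F^2), Gamma^q_ij = (E*[ij,q] - F*[ij,p])/(EG - F^2)
Gamma_ppp = 0, Gamma_ppq = 0, Gamma_pqq = 0, Gamma_qpp = 0, Gamma_qpq = -5112/5297, Gamma_qqq = 0
X = (-3/4, -3/4), Y = (0, 0) at the point

Answer: (nabla_X Y)^p = -21/16, (nabla_X Y)^q = 0


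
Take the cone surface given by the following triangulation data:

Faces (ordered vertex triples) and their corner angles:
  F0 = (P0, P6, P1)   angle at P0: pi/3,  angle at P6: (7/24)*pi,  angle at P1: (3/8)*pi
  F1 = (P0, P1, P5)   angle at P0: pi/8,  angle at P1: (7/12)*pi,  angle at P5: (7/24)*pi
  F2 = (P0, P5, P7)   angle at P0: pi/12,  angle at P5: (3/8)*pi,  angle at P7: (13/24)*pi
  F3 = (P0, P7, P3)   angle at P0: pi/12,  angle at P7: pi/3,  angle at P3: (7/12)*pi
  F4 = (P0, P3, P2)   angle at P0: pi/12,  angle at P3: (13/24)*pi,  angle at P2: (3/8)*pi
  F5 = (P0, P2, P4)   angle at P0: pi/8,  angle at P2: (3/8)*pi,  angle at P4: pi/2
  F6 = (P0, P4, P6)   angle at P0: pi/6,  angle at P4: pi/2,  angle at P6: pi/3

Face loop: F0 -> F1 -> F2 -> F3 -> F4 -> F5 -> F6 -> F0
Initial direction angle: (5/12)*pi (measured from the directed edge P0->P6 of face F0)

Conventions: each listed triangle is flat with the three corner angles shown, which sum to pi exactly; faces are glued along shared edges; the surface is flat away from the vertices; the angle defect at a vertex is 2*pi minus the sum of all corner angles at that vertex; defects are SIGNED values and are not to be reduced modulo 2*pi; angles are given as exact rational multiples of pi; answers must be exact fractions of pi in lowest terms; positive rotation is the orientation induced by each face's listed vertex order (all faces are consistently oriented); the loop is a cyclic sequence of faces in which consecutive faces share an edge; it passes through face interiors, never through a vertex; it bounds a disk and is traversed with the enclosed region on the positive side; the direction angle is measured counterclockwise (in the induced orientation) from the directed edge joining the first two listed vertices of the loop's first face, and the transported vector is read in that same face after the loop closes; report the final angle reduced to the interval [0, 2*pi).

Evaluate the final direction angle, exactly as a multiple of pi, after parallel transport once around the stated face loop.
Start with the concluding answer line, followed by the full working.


Answer: final direction angle = (17/12)*pi

enclosed vertex P0: corner angles sum to pi, defect = 2*pi - pi = pi
by Gauss-Bonnet the loop rotates the vector by the enclosed defect sum (positive orientation, mod 2*pi)
final angle = (5/12)*pi + pi = (17/12)*pi (mod 2*pi)


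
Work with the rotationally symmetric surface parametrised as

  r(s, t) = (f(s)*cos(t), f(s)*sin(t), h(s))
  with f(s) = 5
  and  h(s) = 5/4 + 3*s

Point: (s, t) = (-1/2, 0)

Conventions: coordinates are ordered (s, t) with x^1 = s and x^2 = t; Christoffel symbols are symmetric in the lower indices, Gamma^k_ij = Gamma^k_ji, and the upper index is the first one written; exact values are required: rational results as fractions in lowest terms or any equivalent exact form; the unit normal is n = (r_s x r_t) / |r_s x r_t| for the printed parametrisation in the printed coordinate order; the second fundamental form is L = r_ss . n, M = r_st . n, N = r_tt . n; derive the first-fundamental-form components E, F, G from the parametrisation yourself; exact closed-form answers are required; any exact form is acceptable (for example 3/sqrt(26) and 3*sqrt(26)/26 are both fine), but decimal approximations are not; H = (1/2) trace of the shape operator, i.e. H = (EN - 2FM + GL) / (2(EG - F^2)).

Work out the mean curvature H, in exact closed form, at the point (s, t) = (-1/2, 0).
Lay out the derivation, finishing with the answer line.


f = 5, f' = 0, f'' = 0, h' = 3, h'' = 0
E = 9, F = 0, G = 25; answer radicand W^2 = 9
unnormalised second-form numerators: l = 0, m = 0, n = 15; L = l/sqrt(9), and similarly M = m/sqrt(W^2), N = n/sqrt(W^2)
H = (E*n - 2*F*m + G*l) / (2*(EG - F^2)*sqrt(W^2)); E*n - 2*F*m + G*l = 135, EG - F^2 = 225, so H = (3/10)/sqrt(9)

Answer: H = 1/10


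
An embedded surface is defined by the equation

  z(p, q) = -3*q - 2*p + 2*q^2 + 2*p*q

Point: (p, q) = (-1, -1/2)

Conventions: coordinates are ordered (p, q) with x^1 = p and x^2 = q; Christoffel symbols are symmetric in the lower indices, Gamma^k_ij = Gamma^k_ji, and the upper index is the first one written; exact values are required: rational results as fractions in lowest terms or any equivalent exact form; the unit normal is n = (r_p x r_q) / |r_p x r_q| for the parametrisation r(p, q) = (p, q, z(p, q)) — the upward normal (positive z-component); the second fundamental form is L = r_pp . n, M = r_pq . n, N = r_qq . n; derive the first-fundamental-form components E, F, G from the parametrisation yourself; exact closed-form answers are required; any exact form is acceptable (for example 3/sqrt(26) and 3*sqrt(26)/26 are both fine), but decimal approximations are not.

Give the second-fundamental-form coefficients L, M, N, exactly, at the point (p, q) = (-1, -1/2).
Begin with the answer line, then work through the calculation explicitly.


Answer: L = 0, M = 2*sqrt(59)/59, N = 4*sqrt(59)/59

z_p = -3, z_q = -7, z_pp = 0, z_pq = 2, z_qq = 4
E = 10, F = 21, G = 50; answer radicand W^2 = 59
unnormalised second-form numerators: l = 0, m = 2, n = 4; L = l/sqrt(59), and similarly M = m/sqrt(W^2), N = n/sqrt(W^2)


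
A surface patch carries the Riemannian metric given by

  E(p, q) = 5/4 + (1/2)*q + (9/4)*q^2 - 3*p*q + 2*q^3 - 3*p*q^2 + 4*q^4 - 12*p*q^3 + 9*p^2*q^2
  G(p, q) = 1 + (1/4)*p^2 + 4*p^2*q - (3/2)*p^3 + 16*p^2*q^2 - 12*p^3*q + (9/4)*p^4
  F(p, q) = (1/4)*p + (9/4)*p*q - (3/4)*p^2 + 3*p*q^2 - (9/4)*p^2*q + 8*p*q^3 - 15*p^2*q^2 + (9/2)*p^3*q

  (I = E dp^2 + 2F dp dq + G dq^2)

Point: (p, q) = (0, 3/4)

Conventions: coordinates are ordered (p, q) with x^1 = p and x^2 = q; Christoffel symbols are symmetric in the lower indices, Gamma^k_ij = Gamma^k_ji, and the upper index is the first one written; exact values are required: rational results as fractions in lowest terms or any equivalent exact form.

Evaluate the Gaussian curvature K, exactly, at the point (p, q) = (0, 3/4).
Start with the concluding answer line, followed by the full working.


Answer: K = -49/100

E = 5, F = 0, G = 1, EG - F^2 = 5 at the point
E_p = -9, E_q = 14, F_p = 7, F_q = 0, G_p = 0, G_q = 0
E_qq = 81/2, F_pq = 81/4, G_pp = 49/2
Evaluate Brioschi's two determinant matrices M1, M2 and divide by (EG - F^2)^2.
M1 = [[-E_qq/2 + F_pq - G_pp/2, E_p/2, F_p - E_q/2], [F_q - G_p/2, E, F], [G_q/2, F, G]] = [[-49/4, -9/2, 0], [0, 5, 0], [0, 0, 1]]; det M1 = -245/4
M2 = [[0, E_q/2, G_p/2], [E_q/2, E, F], [G_p/2, F, G]] = [[0, 7, 0], [7, 5, 0], [0, 0, 1]]; det M2 = -49
det M1 - det M2 = -49/4; K = -49/4 / (5)^2 = -49/100


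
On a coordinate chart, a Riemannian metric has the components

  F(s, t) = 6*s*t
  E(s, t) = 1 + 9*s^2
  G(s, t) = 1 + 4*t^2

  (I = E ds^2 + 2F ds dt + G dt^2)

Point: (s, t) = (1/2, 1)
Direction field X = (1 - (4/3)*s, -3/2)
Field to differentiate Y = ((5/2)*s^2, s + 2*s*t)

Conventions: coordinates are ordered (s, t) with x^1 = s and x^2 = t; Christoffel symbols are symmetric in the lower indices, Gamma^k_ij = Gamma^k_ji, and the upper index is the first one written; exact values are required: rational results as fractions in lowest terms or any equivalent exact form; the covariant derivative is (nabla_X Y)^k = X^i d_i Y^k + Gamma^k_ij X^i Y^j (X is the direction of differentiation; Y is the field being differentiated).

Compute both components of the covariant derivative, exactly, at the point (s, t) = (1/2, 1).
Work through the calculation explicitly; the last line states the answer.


E = 13/4, F = 3, G = 5 at the point
E_s = 9, E_t = 0, F_s = 6, F_t = 3, G_s = 0, G_t = 8
EG - F^2 = 29/4;  g^inv = (4/29) * [[5, -3], [-3, 13/4]]
first-kind symbols [ij,l] = (1/2)(d_i g_jl + d_j g_il - d_l g_ij): [ss,s] = E_s/2 = 9/2, [ss,t] = F_s - E_t/2 = 6, [st,s] = E_t/2 = 0, [st,t] = G_s/2 = 0, [tt,s] = F_t - G_s/2 = 3, [tt,t] = G_t/2 = 4
Gamma^s_ij = (G*[ij,s] - F*[ij,t])/(EG - F^2), Gamma^t_ij = (E*[ij,t] - F*[ij,s])/(EG - F^2)
Gamma_sss = 18/29, Gamma_sst = 0, Gamma_stt = 12/29, Gamma_tss = 24/29, Gamma_tst = 0, Gamma_ttt = 16/29
X = (1/3, -3/2), Y = (5/8, 3/2) at the point

Answer: (nabla_X Y)^s = 11/348, (nabla_X Y)^t = -91/58


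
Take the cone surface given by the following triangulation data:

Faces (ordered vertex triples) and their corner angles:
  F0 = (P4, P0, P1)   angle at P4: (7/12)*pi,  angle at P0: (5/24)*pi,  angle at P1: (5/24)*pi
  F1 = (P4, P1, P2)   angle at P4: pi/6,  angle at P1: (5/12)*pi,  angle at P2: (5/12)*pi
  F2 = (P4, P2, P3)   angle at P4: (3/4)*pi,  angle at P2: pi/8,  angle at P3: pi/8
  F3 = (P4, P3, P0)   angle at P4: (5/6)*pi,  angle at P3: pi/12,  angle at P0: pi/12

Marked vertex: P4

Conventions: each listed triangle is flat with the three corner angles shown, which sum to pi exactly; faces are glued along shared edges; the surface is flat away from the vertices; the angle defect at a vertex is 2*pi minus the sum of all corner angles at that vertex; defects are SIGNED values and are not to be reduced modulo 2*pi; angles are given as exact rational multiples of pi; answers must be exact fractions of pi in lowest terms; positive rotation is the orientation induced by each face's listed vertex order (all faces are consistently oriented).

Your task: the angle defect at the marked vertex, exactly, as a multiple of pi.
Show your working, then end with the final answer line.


Sum of corner angles at P4: (7/3)*pi
defect = 2*pi - (7/3)*pi

Answer: defect(P4) = -pi/3


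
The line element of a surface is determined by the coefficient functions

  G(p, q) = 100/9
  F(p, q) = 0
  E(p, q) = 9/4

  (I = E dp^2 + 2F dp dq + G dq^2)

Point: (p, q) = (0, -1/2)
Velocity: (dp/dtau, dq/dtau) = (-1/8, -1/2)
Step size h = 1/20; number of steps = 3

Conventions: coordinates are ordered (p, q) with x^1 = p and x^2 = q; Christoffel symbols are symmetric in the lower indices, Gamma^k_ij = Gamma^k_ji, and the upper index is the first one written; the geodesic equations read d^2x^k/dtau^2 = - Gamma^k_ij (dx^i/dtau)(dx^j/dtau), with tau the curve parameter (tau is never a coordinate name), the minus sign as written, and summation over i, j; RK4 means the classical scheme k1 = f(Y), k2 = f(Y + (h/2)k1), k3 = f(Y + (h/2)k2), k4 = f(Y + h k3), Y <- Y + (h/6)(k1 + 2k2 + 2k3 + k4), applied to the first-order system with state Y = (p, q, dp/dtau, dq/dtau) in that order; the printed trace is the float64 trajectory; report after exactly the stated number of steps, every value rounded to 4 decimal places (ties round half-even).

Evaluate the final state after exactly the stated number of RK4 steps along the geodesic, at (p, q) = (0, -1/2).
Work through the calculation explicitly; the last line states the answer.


f(Y) = (dp/dtau, dq/dtau, -Gamma^p_ij Y'^i Y'^j, -Gamma^q_ij Y'^i Y'^j) with the Gammas evaluated at the stage position; h = 0.050000; intermediate values shown to 6 dp
step 0: p = 0.0000, q = -0.5000, dp/dtau = -0.1250, dq/dtau = -0.5000
step 1:
  k1: at (p, q) = (0.000000, -0.500000), (dp/dtau, dq/dtau) = (-0.125000, -0.500000); Gamma_ppp = 0.000000, Gamma_ppq = 0.000000, Gamma_pqq = 0.000000, Gamma_qpp = 0.000000, Gamma_qpq = 0.000000, Gamma_qqq = 0.000000; k1 = (-0.125000, -0.500000, 0.000000, 0.000000)
  k2: at (p, q) = (-0.003125, -0.512500), (dp/dtau, dq/dtau) = (-0.125000, -0.500000); Gamma_ppp = 0.000000, Gamma_ppq = 0.000000, Gamma_pqq = 0.000000, Gamma_qpp = 0.000000, Gamma_qpq = 0.000000, Gamma_qqq = 0.000000; k2 = (-0.125000, -0.500000, 0.000000, 0.000000)
  k3: at (p, q) = (-0.003125, -0.512500), (dp/dtau, dq/dtau) = (-0.125000, -0.500000); Gamma_ppp = 0.000000, Gamma_ppq = 0.000000, Gamma_pqq = 0.000000, Gamma_qpp = 0.000000, Gamma_qpq = 0.000000, Gamma_qqq = 0.000000; k3 = (-0.125000, -0.500000, 0.000000, 0.000000)
  k4: at (p, q) = (-0.006250, -0.525000), (dp/dtau, dq/dtau) = (-0.125000, -0.500000); Gamma_ppp = 0.000000, Gamma_ppq = 0.000000, Gamma_pqq = 0.000000, Gamma_qpp = 0.000000, Gamma_qpq = 0.000000, Gamma_qqq = 0.000000; k4 = (-0.125000, -0.500000, 0.000000, 0.000000)
  Y <- Y + (h/6)(k1 + 2k2 + 2k3 + k4): p = -0.0063, q = -0.5250, dp/dtau = -0.1250, dq/dtau = -0.5000
step 2:
  k1: at (p, q) = (-0.006250, -0.525000), (dp/dtau, dq/dtau) = (-0.125000, -0.500000); Gamma_ppp = 0.000000, Gamma_ppq = 0.000000, Gamma_pqq = 0.000000, Gamma_qpp = 0.000000, Gamma_qpq = 0.000000, Gamma_qqq = 0.000000; k1 = (-0.125000, -0.500000, 0.000000, 0.000000)
  k2: at (p, q) = (-0.009375, -0.537500), (dp/dtau, dq/dtau) = (-0.125000, -0.500000); Gamma_ppp = 0.000000, Gamma_ppq = 0.000000, Gamma_pqq = 0.000000, Gamma_qpp = 0.000000, Gamma_qpq = 0.000000, Gamma_qqq = 0.000000; k2 = (-0.125000, -0.500000, 0.000000, 0.000000)
  k3: at (p, q) = (-0.009375, -0.537500), (dp/dtau, dq/dtau) = (-0.125000, -0.500000); Gamma_ppp = 0.000000, Gamma_ppq = 0.000000, Gamma_pqq = 0.000000, Gamma_qpp = 0.000000, Gamma_qpq = 0.000000, Gamma_qqq = 0.000000; k3 = (-0.125000, -0.500000, 0.000000, 0.000000)
  k4: at (p, q) = (-0.012500, -0.550000), (dp/dtau, dq/dtau) = (-0.125000, -0.500000); Gamma_ppp = 0.000000, Gamma_ppq = 0.000000, Gamma_pqq = 0.000000, Gamma_qpp = 0.000000, Gamma_qpq = 0.000000, Gamma_qqq = 0.000000; k4 = (-0.125000, -0.500000, 0.000000, 0.000000)
  Y <- Y + (h/6)(k1 + 2k2 + 2k3 + k4): p = -0.0125, q = -0.5500, dp/dtau = -0.1250, dq/dtau = -0.5000
step 3:
  k1: at (p, q) = (-0.012500, -0.550000), (dp/dtau, dq/dtau) = (-0.125000, -0.500000); Gamma_ppp = 0.000000, Gamma_ppq = 0.000000, Gamma_pqq = 0.000000, Gamma_qpp = 0.000000, Gamma_qpq = 0.000000, Gamma_qqq = 0.000000; k1 = (-0.125000, -0.500000, 0.000000, 0.000000)
  k2: at (p, q) = (-0.015625, -0.562500), (dp/dtau, dq/dtau) = (-0.125000, -0.500000); Gamma_ppp = 0.000000, Gamma_ppq = 0.000000, Gamma_pqq = 0.000000, Gamma_qpp = 0.000000, Gamma_qpq = 0.000000, Gamma_qqq = 0.000000; k2 = (-0.125000, -0.500000, 0.000000, 0.000000)
  k3: at (p, q) = (-0.015625, -0.562500), (dp/dtau, dq/dtau) = (-0.125000, -0.500000); Gamma_ppp = 0.000000, Gamma_ppq = 0.000000, Gamma_pqq = 0.000000, Gamma_qpp = 0.000000, Gamma_qpq = 0.000000, Gamma_qqq = 0.000000; k3 = (-0.125000, -0.500000, 0.000000, 0.000000)
  k4: at (p, q) = (-0.018750, -0.575000), (dp/dtau, dq/dtau) = (-0.125000, -0.500000); Gamma_ppp = 0.000000, Gamma_ppq = 0.000000, Gamma_pqq = 0.000000, Gamma_qpp = 0.000000, Gamma_qpq = 0.000000, Gamma_qqq = 0.000000; k4 = (-0.125000, -0.500000, 0.000000, 0.000000)
  Y <- Y + (h/6)(k1 + 2k2 + 2k3 + k4): p = -0.0188, q = -0.5750, dp/dtau = -0.1250, dq/dtau = -0.5000

Answer: p = -0.0188, q = -0.5750, dp/dtau = -0.1250, dq/dtau = -0.5000
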